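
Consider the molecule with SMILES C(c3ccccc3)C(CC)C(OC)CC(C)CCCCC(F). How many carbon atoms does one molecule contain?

Atom tally by fragment:
  C6H5CH2 → C:7 H:7
  CH(C2H5) → C:3 H:6
  CH(OCH3) → C:2 H:4 O:1
  CH2 → C:1 H:2
  CH(CH3) → C:2 H:4
  CH2 → C:1 H:2
  CH2 → C:1 H:2
  CH2 → C:1 H:2
  CH2 → C:1 H:2
  CH2F → C:1 H:2 F:1
Element totals:
  C: 20
  H: 33
  F: 1
  O: 1

20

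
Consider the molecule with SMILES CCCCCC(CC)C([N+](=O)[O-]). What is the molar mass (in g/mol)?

Atom tally by fragment:
  CH3 → C:1 H:3
  CH2 → C:1 H:2
  CH2 → C:1 H:2
  CH2 → C:1 H:2
  CH2 → C:1 H:2
  CH(C2H5) → C:3 H:6
  CH2NO2 → C:1 H:2 N:1 O:2
Element totals:
  C: 9
  H: 19
  N: 1
  O: 2
Molecular formula: C9H19NO2.
  M = 9(12.011) + 19(1.008) + 14.007 + 2(15.999)
    = 108.099 + 19.152 + 14.007 + 31.998 = 173.256

173.26 g/mol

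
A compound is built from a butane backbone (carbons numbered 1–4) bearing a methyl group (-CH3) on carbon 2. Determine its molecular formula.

C5H12

Atom tally by fragment:
  CH3 → C:1 H:3
  CH(CH3) → C:2 H:4
  CH2 → C:1 H:2
  CH3 → C:1 H:3
Element totals:
  C: 5
  H: 12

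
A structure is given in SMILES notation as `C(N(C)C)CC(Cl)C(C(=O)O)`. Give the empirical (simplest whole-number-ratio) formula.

C7H14ClNO2

Atom tally by fragment:
  (CH3)2NCH2 → C:3 H:8 N:1
  CH2 → C:1 H:2
  CH(Cl) → C:1 H:1 Cl:1
  CH2COOH → C:2 H:3 O:2
Element totals:
  C: 7
  H: 14
  Cl: 1
  N: 1
  O: 2
Molecular formula: C7H14ClNO2.
gcd of subscripts (7, 1, 14, 1, 2) = 1, so the empirical formula equals the molecular formula.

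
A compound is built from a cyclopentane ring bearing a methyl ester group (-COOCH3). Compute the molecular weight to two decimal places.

Atom tally by fragment:
  cyclopentane ring core → C:5 H:10
  (− 1 ring H displaced by substituents)
  + COOCH3 → C:2 H:3 O:2
Element totals:
  C: 7
  H: 12
  O: 2
Molecular formula: C7H12O2.
  M = 7(12.011) + 12(1.008) + 2(15.999)
    = 84.077 + 12.096 + 31.998 = 128.171

128.17 g/mol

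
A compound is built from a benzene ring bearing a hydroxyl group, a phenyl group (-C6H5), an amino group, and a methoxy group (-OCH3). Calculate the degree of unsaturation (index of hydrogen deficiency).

8

Atom tally by fragment:
  benzene ring core → C:6 H:6
  (− 4 ring H displaced by substituents)
  + OH → O:1 H:1
  + C6H5 → C:6 H:5
  + NH2 → N:1 H:2
  + OCH3 → C:1 H:3 O:1
Element totals:
  C: 13
  H: 13
  N: 1
  O: 2
Molecular formula: C13H13NO2.
DoU = (2C + 2 + N − H − X) / 2 = (2·13 + 2 + 1 − 13 − 0) / 2 = 8.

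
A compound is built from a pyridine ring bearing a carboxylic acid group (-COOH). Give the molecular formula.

Atom tally by fragment:
  pyridine ring core → C:5 H:5 N:1
  (− 1 ring H displaced by substituents)
  + COOH → C:1 H:1 O:2
Element totals:
  C: 6
  H: 5
  N: 1
  O: 2

C6H5NO2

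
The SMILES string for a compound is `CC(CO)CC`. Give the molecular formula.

Atom tally by fragment:
  CH3 → C:1 H:3
  CH(CH2OH) → C:2 H:4 O:1
  CH2 → C:1 H:2
  CH3 → C:1 H:3
Element totals:
  C: 5
  H: 12
  O: 1

C5H12O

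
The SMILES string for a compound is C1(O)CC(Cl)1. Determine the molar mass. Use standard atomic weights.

Atom tally by fragment:
  cyclopropane ring core → C:3 H:6
  (− 2 ring H displaced by substituents)
  + OH → O:1 H:1
  + Cl → Cl:1
Element totals:
  C: 3
  H: 5
  Cl: 1
  O: 1
Molecular formula: C3H5ClO.
  M = 3(12.011) + 5(1.008) + 35.45 + 15.999
    = 36.033 + 5.040 + 35.450 + 15.999 = 92.522

92.52 g/mol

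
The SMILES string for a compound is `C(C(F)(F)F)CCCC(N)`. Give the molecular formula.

Atom tally by fragment:
  F3CCH2 → C:2 H:2 F:3
  CH2 → C:1 H:2
  CH2 → C:1 H:2
  CH2 → C:1 H:2
  CH2NH2 → C:1 H:4 N:1
Element totals:
  C: 6
  H: 12
  F: 3
  N: 1

C6H12F3N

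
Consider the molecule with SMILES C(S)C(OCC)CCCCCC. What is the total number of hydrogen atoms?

22

Atom tally by fragment:
  HSCH2 → C:1 H:3 S:1
  CH(OC2H5) → C:3 H:6 O:1
  CH2 → C:1 H:2
  CH2 → C:1 H:2
  CH2 → C:1 H:2
  CH2 → C:1 H:2
  CH2 → C:1 H:2
  CH3 → C:1 H:3
Element totals:
  C: 10
  H: 22
  O: 1
  S: 1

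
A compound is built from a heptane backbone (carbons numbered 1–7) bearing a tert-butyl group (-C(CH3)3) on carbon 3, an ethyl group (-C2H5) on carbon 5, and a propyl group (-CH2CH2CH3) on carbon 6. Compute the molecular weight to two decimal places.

226.45 g/mol

Atom tally by fragment:
  CH3 → C:1 H:3
  CH2 → C:1 H:2
  CH(C(CH3)3) → C:5 H:10
  CH2 → C:1 H:2
  CH(C2H5) → C:3 H:6
  CH(CH2CH2CH3) → C:4 H:8
  CH3 → C:1 H:3
Element totals:
  C: 16
  H: 34
Molecular formula: C16H34.
  M = 16(12.011) + 34(1.008)
    = 192.176 + 34.272 = 226.448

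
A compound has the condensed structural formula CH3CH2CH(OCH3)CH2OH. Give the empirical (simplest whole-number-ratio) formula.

Atom tally by fragment:
  CH3 → C:1 H:3
  CH2 → C:1 H:2
  CH(OCH3) → C:2 H:4 O:1
  CH2OH → C:1 H:3 O:1
Element totals:
  C: 5
  H: 12
  O: 2
Molecular formula: C5H12O2.
gcd of subscripts (5, 12, 2) = 1, so the empirical formula equals the molecular formula.

C5H12O2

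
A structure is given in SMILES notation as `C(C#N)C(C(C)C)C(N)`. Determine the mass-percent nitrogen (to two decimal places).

22.20%

Atom tally by fragment:
  NCCH2 → C:2 H:2 N:1
  CH(CH(CH3)2) → C:4 H:8
  CH2NH2 → C:1 H:4 N:1
Element totals:
  C: 7
  H: 14
  N: 2
Molecular formula: C7H14N2.
Molar mass = 126.203 g/mol.
Mass from N: 2 × 14.007 = 28.014 g/mol.
%N = 28.014 / 126.203 × 100 = 22.20%.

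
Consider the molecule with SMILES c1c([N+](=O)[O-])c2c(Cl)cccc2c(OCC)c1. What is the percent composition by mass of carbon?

Atom tally by fragment:
  naphthalene ring system core → C:10 H:8
  (− 3 ring H displaced by substituents)
  + NO2 → N:1 O:2
  + Cl → Cl:1
  + OC2H5 → C:2 H:5 O:1
Element totals:
  C: 12
  H: 10
  Cl: 1
  N: 1
  O: 3
Molecular formula: C12H10ClNO3.
Molar mass = 251.666 g/mol.
Mass from C: 12 × 12.011 = 144.132 g/mol.
%C = 144.132 / 251.666 × 100 = 57.27%.

57.27%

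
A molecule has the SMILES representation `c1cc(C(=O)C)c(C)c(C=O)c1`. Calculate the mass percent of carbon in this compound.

Atom tally by fragment:
  benzene ring core → C:6 H:6
  (− 3 ring H displaced by substituents)
  + COCH3 → C:2 H:3 O:1
  + CH3 → C:1 H:3
  + CHO → C:1 H:1 O:1
Element totals:
  C: 10
  H: 10
  O: 2
Molecular formula: C10H10O2.
Molar mass = 162.188 g/mol.
Mass from C: 10 × 12.011 = 120.110 g/mol.
%C = 120.110 / 162.188 × 100 = 74.06%.

74.06%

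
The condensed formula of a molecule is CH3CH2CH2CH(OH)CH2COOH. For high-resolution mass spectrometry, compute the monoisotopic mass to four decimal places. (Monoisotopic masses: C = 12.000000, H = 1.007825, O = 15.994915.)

Element totals:
  C: 6
  H: 12
  O: 3
Molecular formula: C6H12O3.
  M = 6(12.0) + 12(1.007825) + 3(15.994915)
    = 72.000000 + 12.093900 + 47.984745 = 132.078645

132.0786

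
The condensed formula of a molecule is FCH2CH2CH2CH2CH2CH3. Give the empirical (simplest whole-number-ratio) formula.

Element totals:
  C: 6
  H: 13
  F: 1
Molecular formula: C6H13F.
gcd of subscripts (6, 1, 13) = 1, so the empirical formula equals the molecular formula.

C6H13F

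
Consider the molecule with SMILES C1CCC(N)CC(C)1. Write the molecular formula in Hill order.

Atom tally by fragment:
  cyclohexane ring core → C:6 H:12
  (− 2 ring H displaced by substituents)
  + NH2 → N:1 H:2
  + CH3 → C:1 H:3
Element totals:
  C: 7
  H: 15
  N: 1

C7H15N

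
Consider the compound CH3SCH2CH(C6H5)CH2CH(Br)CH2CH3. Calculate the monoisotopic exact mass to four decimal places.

286.0391

Atom tally by fragment:
  CH3SCH2 → C:2 H:5 S:1
  CH(C6H5) → C:7 H:6
  CH2 → C:1 H:2
  CH(Br) → C:1 H:1 Br:1
  CH2 → C:1 H:2
  CH3 → C:1 H:3
Element totals:
  C: 13
  H: 19
  Br: 1
  S: 1
Molecular formula: C13H19BrS.
  M = 13(12.0) + 19(1.007825) + 78.918338 + 31.972071
    = 156.000000 + 19.148675 + 78.918338 + 31.972071 = 286.039084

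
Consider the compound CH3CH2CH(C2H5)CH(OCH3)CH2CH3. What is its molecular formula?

Element totals:
  C: 9
  H: 20
  O: 1

C9H20O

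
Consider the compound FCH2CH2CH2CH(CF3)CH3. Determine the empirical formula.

C3H5F2

Atom tally by fragment:
  FCH2 → C:1 H:2 F:1
  CH2 → C:1 H:2
  CH2 → C:1 H:2
  CH(CF3) → C:2 H:1 F:3
  CH3 → C:1 H:3
Element totals:
  C: 6
  H: 10
  F: 4
Molecular formula: C6H10F4.
gcd of subscripts = 2; dividing each by 2:
  C: 6/2 = 3
  F: 4/2 = 2
  H: 10/2 = 5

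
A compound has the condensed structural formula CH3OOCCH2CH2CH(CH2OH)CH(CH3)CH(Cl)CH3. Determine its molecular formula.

Element totals:
  C: 10
  H: 19
  Cl: 1
  O: 3

C10H19ClO3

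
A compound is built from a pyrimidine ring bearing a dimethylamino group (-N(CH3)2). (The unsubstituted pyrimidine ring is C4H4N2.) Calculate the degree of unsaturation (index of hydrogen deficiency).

4

Atom tally by fragment:
  pyrimidine ring core → C:4 H:4 N:2
  (− 1 ring H displaced by substituents)
  + N(CH3)2 → N:1 C:2 H:6
Element totals:
  C: 6
  H: 9
  N: 3
Molecular formula: C6H9N3.
DoU = (2C + 2 + N − H − X) / 2 = (2·6 + 2 + 3 − 9 − 0) / 2 = 4.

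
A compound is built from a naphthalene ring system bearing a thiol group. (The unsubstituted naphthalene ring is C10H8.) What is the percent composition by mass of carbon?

74.96%

Atom tally by fragment:
  naphthalene ring system core → C:10 H:8
  (− 1 ring H displaced by substituents)
  + SH → S:1 H:1
Element totals:
  C: 10
  H: 8
  S: 1
Molecular formula: C10H8S.
Molar mass = 160.234 g/mol.
Mass from C: 10 × 12.011 = 120.110 g/mol.
%C = 120.110 / 160.234 × 100 = 74.96%.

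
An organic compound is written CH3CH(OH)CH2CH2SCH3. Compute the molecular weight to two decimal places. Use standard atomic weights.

Atom tally by fragment:
  CH3 → C:1 H:3
  CH(OH) → C:1 H:2 O:1
  CH2 → C:1 H:2
  CH2SCH3 → C:2 H:5 S:1
Element totals:
  C: 5
  H: 12
  O: 1
  S: 1
Molecular formula: C5H12OS.
  M = 5(12.011) + 12(1.008) + 15.999 + 32.06
    = 60.055 + 12.096 + 15.999 + 32.060 = 120.210

120.21 g/mol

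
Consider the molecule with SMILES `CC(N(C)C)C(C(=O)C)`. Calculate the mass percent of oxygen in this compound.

Atom tally by fragment:
  CH3 → C:1 H:3
  CH(N(CH3)2) → C:3 H:7 N:1
  CH2COCH3 → C:3 H:5 O:1
Element totals:
  C: 7
  H: 15
  N: 1
  O: 1
Molecular formula: C7H15NO.
Molar mass = 129.203 g/mol.
Mass from O: 1 × 15.999 = 15.999 g/mol.
%O = 15.999 / 129.203 × 100 = 12.38%.

12.38%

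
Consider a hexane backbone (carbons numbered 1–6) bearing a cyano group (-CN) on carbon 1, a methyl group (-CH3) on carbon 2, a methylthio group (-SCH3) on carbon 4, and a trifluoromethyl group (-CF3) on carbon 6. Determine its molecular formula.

Atom tally by fragment:
  NCCH2 → C:2 H:2 N:1
  CH(CH3) → C:2 H:4
  CH2 → C:1 H:2
  CH(SCH3) → C:2 H:4 S:1
  CH2 → C:1 H:2
  CH2CF3 → C:2 H:2 F:3
Element totals:
  C: 10
  H: 16
  F: 3
  N: 1
  S: 1

C10H16F3NS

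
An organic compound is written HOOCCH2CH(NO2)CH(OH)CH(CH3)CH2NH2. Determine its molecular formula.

Atom tally by fragment:
  HOOCCH2 → C:2 H:3 O:2
  CH(NO2) → C:1 H:1 N:1 O:2
  CH(OH) → C:1 H:2 O:1
  CH(CH3) → C:2 H:4
  CH2NH2 → C:1 H:4 N:1
Element totals:
  C: 7
  H: 14
  N: 2
  O: 5

C7H14N2O5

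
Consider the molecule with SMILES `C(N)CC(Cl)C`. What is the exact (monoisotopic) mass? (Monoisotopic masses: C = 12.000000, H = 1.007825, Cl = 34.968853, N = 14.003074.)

Atom tally by fragment:
  H2NCH2 → C:1 H:4 N:1
  CH2 → C:1 H:2
  CH(Cl) → C:1 H:1 Cl:1
  CH3 → C:1 H:3
Element totals:
  C: 4
  H: 10
  Cl: 1
  N: 1
Molecular formula: C4H10ClN.
  M = 4(12.0) + 10(1.007825) + 34.968853 + 14.003074
    = 48.000000 + 10.078250 + 34.968853 + 14.003074 = 107.050177

107.0502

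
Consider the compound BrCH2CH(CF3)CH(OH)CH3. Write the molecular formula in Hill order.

Atom tally by fragment:
  BrCH2 → C:1 H:2 Br:1
  CH(CF3) → C:2 H:1 F:3
  CH(OH) → C:1 H:2 O:1
  CH3 → C:1 H:3
Element totals:
  C: 5
  H: 8
  Br: 1
  F: 3
  O: 1

C5H8BrF3O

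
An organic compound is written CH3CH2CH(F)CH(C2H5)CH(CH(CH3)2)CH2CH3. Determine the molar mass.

188.33 g/mol

Atom tally by fragment:
  CH3 → C:1 H:3
  CH2 → C:1 H:2
  CH(F) → C:1 H:1 F:1
  CH(C2H5) → C:3 H:6
  CH(CH(CH3)2) → C:4 H:8
  CH2 → C:1 H:2
  CH3 → C:1 H:3
Element totals:
  C: 12
  H: 25
  F: 1
Molecular formula: C12H25F.
  M = 12(12.011) + 25(1.008) + 18.998
    = 144.132 + 25.200 + 18.998 = 188.330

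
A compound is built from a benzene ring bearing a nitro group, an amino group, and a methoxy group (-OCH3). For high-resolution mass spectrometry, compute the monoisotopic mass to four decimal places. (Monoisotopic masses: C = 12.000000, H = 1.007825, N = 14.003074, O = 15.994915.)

168.0535

Atom tally by fragment:
  benzene ring core → C:6 H:6
  (− 3 ring H displaced by substituents)
  + NO2 → N:1 O:2
  + NH2 → N:1 H:2
  + OCH3 → C:1 H:3 O:1
Element totals:
  C: 7
  H: 8
  N: 2
  O: 3
Molecular formula: C7H8N2O3.
  M = 7(12.0) + 8(1.007825) + 2(14.003074) + 3(15.994915)
    = 84.000000 + 8.062600 + 28.006148 + 47.984745 = 168.053493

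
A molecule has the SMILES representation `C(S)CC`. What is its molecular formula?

Atom tally by fragment:
  HSCH2 → C:1 H:3 S:1
  CH2 → C:1 H:2
  CH3 → C:1 H:3
Element totals:
  C: 3
  H: 8
  S: 1

C3H8S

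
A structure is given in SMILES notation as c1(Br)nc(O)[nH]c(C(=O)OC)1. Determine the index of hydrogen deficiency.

Atom tally by fragment:
  imidazole ring core → C:3 H:4 N:2
  (− 3 ring H displaced by substituents)
  + Br → Br:1
  + OH → O:1 H:1
  + COOCH3 → C:2 H:3 O:2
Element totals:
  C: 5
  H: 5
  Br: 1
  N: 2
  O: 3
Molecular formula: C5H5BrN2O3.
DoU = (2C + 2 + N − H − X) / 2 = (2·5 + 2 + 2 − 5 − 1) / 2 = 4.

4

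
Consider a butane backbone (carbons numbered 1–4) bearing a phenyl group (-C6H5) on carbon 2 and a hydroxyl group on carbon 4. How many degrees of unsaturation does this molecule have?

4

Atom tally by fragment:
  CH3 → C:1 H:3
  CH(C6H5) → C:7 H:6
  CH2 → C:1 H:2
  CH2OH → C:1 H:3 O:1
Element totals:
  C: 10
  H: 14
  O: 1
Molecular formula: C10H14O.
DoU = (2C + 2 + N − H − X) / 2 = (2·10 + 2 + 0 − 14 − 0) / 2 = 4.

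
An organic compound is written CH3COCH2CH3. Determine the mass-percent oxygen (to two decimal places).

Element totals:
  C: 4
  H: 8
  O: 1
Molecular formula: C4H8O.
Molar mass = 72.107 g/mol.
Mass from O: 1 × 15.999 = 15.999 g/mol.
%O = 15.999 / 72.107 × 100 = 22.19%.

22.19%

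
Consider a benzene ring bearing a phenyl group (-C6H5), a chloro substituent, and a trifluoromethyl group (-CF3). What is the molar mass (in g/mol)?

Atom tally by fragment:
  benzene ring core → C:6 H:6
  (− 3 ring H displaced by substituents)
  + C6H5 → C:6 H:5
  + Cl → Cl:1
  + CF3 → C:1 F:3
Element totals:
  C: 13
  H: 8
  Cl: 1
  F: 3
Molecular formula: C13H8ClF3.
  M = 13(12.011) + 8(1.008) + 35.45 + 3(18.998)
    = 156.143 + 8.064 + 35.450 + 56.994 = 256.651

256.65 g/mol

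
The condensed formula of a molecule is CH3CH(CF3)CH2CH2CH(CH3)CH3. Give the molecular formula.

C8H15F3

Atom tally by fragment:
  CH3 → C:1 H:3
  CH(CF3) → C:2 H:1 F:3
  CH2 → C:1 H:2
  CH2 → C:1 H:2
  CH(CH3) → C:2 H:4
  CH3 → C:1 H:3
Element totals:
  C: 8
  H: 15
  F: 3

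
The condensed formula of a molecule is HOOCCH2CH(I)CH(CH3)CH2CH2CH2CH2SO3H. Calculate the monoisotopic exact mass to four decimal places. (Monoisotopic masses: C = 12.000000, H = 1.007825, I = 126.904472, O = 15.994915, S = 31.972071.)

Atom tally by fragment:
  HOOCCH2 → C:2 H:3 O:2
  CH(I) → C:1 H:1 I:1
  CH(CH3) → C:2 H:4
  CH2 → C:1 H:2
  CH2 → C:1 H:2
  CH2 → C:1 H:2
  CH2SO3H → C:1 H:3 S:1 O:3
Element totals:
  C: 9
  H: 17
  I: 1
  O: 5
  S: 1
Molecular formula: C9H17IO5S.
  M = 9(12.0) + 17(1.007825) + 126.904472 + 5(15.994915) + 31.972071
    = 108.000000 + 17.133025 + 126.904472 + 79.974575 + 31.972071 = 363.984143

363.9841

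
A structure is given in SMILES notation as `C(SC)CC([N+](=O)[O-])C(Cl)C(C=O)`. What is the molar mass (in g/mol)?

Atom tally by fragment:
  CH3SCH2 → C:2 H:5 S:1
  CH2 → C:1 H:2
  CH(NO2) → C:1 H:1 N:1 O:2
  CH(Cl) → C:1 H:1 Cl:1
  CH2CHO → C:2 H:3 O:1
Element totals:
  C: 7
  H: 12
  Cl: 1
  N: 1
  O: 3
  S: 1
Molecular formula: C7H12ClNO3S.
  M = 7(12.011) + 12(1.008) + 35.45 + 14.007 + 3(15.999) + 32.06
    = 84.077 + 12.096 + 35.450 + 14.007 + 47.997 + 32.060 = 225.687

225.69 g/mol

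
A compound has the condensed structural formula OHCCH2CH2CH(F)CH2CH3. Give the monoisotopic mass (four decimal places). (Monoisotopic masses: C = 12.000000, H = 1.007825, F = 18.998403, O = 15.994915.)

118.0794

Element totals:
  C: 6
  H: 11
  F: 1
  O: 1
Molecular formula: C6H11FO.
  M = 6(12.0) + 11(1.007825) + 18.998403 + 15.994915
    = 72.000000 + 11.086075 + 18.998403 + 15.994915 = 118.079393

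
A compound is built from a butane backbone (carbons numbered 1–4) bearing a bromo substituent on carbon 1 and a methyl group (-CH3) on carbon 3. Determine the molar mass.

151.05 g/mol

Atom tally by fragment:
  BrCH2 → C:1 H:2 Br:1
  CH2 → C:1 H:2
  CH(CH3) → C:2 H:4
  CH3 → C:1 H:3
Element totals:
  C: 5
  H: 11
  Br: 1
Molecular formula: C5H11Br.
  M = 5(12.011) + 11(1.008) + 79.904
    = 60.055 + 11.088 + 79.904 = 151.047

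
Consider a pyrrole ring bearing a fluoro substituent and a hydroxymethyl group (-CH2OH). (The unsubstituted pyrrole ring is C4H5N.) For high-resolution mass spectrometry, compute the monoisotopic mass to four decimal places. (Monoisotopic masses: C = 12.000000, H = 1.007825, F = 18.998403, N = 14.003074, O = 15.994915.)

115.0433

Atom tally by fragment:
  pyrrole ring core → C:4 H:5 N:1
  (− 2 ring H displaced by substituents)
  + F → F:1
  + CH2OH → C:1 H:3 O:1
Element totals:
  C: 5
  H: 6
  F: 1
  N: 1
  O: 1
Molecular formula: C5H6FNO.
  M = 5(12.0) + 6(1.007825) + 18.998403 + 14.003074 + 15.994915
    = 60.000000 + 6.046950 + 18.998403 + 14.003074 + 15.994915 = 115.043342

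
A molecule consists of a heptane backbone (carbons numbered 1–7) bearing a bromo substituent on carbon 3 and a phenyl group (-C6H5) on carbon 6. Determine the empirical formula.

C13H19Br

Atom tally by fragment:
  CH3 → C:1 H:3
  CH2 → C:1 H:2
  CH(Br) → C:1 H:1 Br:1
  CH2 → C:1 H:2
  CH2 → C:1 H:2
  CH(C6H5) → C:7 H:6
  CH3 → C:1 H:3
Element totals:
  C: 13
  H: 19
  Br: 1
Molecular formula: C13H19Br.
gcd of subscripts (1, 13, 19) = 1, so the empirical formula equals the molecular formula.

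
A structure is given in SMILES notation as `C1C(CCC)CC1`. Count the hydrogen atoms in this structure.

14

Atom tally by fragment:
  cyclobutane ring core → C:4 H:8
  (− 1 ring H displaced by substituents)
  + CH2CH2CH3 → C:3 H:7
Element totals:
  C: 7
  H: 14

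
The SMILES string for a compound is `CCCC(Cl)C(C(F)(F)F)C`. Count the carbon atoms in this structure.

7

Atom tally by fragment:
  CH3 → C:1 H:3
  CH2 → C:1 H:2
  CH2 → C:1 H:2
  CH(Cl) → C:1 H:1 Cl:1
  CH(CF3) → C:2 H:1 F:3
  CH3 → C:1 H:3
Element totals:
  C: 7
  H: 12
  Cl: 1
  F: 3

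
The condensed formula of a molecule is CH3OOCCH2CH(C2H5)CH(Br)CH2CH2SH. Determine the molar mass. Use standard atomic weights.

Atom tally by fragment:
  CH3OOCCH2 → C:3 H:5 O:2
  CH(C2H5) → C:3 H:6
  CH(Br) → C:1 H:1 Br:1
  CH2 → C:1 H:2
  CH2SH → C:1 H:3 S:1
Element totals:
  C: 9
  H: 17
  Br: 1
  O: 2
  S: 1
Molecular formula: C9H17BrO2S.
  M = 9(12.011) + 17(1.008) + 79.904 + 2(15.999) + 32.06
    = 108.099 + 17.136 + 79.904 + 31.998 + 32.060 = 269.197

269.20 g/mol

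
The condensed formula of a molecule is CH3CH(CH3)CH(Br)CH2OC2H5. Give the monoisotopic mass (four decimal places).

Atom tally by fragment:
  CH3 → C:1 H:3
  CH(CH3) → C:2 H:4
  CH(Br) → C:1 H:1 Br:1
  CH2OC2H5 → C:3 H:7 O:1
Element totals:
  C: 7
  H: 15
  Br: 1
  O: 1
Molecular formula: C7H15BrO.
  M = 7(12.0) + 15(1.007825) + 78.918338 + 15.994915
    = 84.000000 + 15.117375 + 78.918338 + 15.994915 = 194.030628

194.0306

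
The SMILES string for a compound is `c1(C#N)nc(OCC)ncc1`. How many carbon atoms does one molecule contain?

Atom tally by fragment:
  pyrimidine ring core → C:4 H:4 N:2
  (− 2 ring H displaced by substituents)
  + CN → C:1 N:1
  + OC2H5 → C:2 H:5 O:1
Element totals:
  C: 7
  H: 7
  N: 3
  O: 1

7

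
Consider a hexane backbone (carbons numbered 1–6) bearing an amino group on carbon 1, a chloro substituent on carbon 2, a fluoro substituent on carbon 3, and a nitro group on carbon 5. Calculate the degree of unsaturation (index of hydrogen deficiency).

1

Atom tally by fragment:
  H2NCH2 → C:1 H:4 N:1
  CH(Cl) → C:1 H:1 Cl:1
  CH(F) → C:1 H:1 F:1
  CH2 → C:1 H:2
  CH(NO2) → C:1 H:1 N:1 O:2
  CH3 → C:1 H:3
Element totals:
  C: 6
  H: 12
  Cl: 1
  F: 1
  N: 2
  O: 2
Molecular formula: C6H12ClFN2O2.
DoU = (2C + 2 + N − H − X) / 2 = (2·6 + 2 + 2 − 12 − 2) / 2 = 1.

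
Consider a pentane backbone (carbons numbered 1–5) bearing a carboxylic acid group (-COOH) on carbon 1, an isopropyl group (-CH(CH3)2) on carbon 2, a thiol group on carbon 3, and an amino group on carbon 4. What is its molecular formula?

C9H19NO2S

Atom tally by fragment:
  HOOCCH2 → C:2 H:3 O:2
  CH(CH(CH3)2) → C:4 H:8
  CH(SH) → C:1 H:2 S:1
  CH(NH2) → C:1 H:3 N:1
  CH3 → C:1 H:3
Element totals:
  C: 9
  H: 19
  N: 1
  O: 2
  S: 1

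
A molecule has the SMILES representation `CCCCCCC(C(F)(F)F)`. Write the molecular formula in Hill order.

Atom tally by fragment:
  CH3 → C:1 H:3
  CH2 → C:1 H:2
  CH2 → C:1 H:2
  CH2 → C:1 H:2
  CH2 → C:1 H:2
  CH2 → C:1 H:2
  CH2CF3 → C:2 H:2 F:3
Element totals:
  C: 8
  H: 15
  F: 3

C8H15F3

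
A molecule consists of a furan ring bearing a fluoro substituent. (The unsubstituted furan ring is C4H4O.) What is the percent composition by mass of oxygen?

Atom tally by fragment:
  furan ring core → C:4 H:4 O:1
  (− 1 ring H displaced by substituents)
  + F → F:1
Element totals:
  C: 4
  H: 3
  F: 1
  O: 1
Molecular formula: C4H3FO.
Molar mass = 86.065 g/mol.
Mass from O: 1 × 15.999 = 15.999 g/mol.
%O = 15.999 / 86.065 × 100 = 18.59%.

18.59%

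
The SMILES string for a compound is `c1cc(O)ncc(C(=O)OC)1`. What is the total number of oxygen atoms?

3

Atom tally by fragment:
  pyridine ring core → C:5 H:5 N:1
  (− 2 ring H displaced by substituents)
  + OH → O:1 H:1
  + COOCH3 → C:2 H:3 O:2
Element totals:
  C: 7
  H: 7
  N: 1
  O: 3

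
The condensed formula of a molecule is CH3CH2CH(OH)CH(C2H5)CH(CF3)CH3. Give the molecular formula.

Atom tally by fragment:
  CH3 → C:1 H:3
  CH2 → C:1 H:2
  CH(OH) → C:1 H:2 O:1
  CH(C2H5) → C:3 H:6
  CH(CF3) → C:2 H:1 F:3
  CH3 → C:1 H:3
Element totals:
  C: 9
  H: 17
  F: 3
  O: 1

C9H17F3O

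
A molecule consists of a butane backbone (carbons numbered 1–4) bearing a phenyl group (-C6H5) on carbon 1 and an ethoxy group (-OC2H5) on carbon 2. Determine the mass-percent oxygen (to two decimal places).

Atom tally by fragment:
  C6H5CH2 → C:7 H:7
  CH(OC2H5) → C:3 H:6 O:1
  CH2 → C:1 H:2
  CH3 → C:1 H:3
Element totals:
  C: 12
  H: 18
  O: 1
Molecular formula: C12H18O.
Molar mass = 178.275 g/mol.
Mass from O: 1 × 15.999 = 15.999 g/mol.
%O = 15.999 / 178.275 × 100 = 8.97%.

8.97%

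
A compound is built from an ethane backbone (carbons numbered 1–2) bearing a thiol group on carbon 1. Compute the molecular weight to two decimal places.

62.13 g/mol

Atom tally by fragment:
  HSCH2 → C:1 H:3 S:1
  CH3 → C:1 H:3
Element totals:
  C: 2
  H: 6
  S: 1
Molecular formula: C2H6S.
  M = 2(12.011) + 6(1.008) + 32.06
    = 24.022 + 6.048 + 32.060 = 62.130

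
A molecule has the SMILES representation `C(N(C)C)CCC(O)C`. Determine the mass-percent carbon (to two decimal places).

Atom tally by fragment:
  (CH3)2NCH2 → C:3 H:8 N:1
  CH2 → C:1 H:2
  CH2 → C:1 H:2
  CH(OH) → C:1 H:2 O:1
  CH3 → C:1 H:3
Element totals:
  C: 7
  H: 17
  N: 1
  O: 1
Molecular formula: C7H17NO.
Molar mass = 131.219 g/mol.
Mass from C: 7 × 12.011 = 84.077 g/mol.
%C = 84.077 / 131.219 × 100 = 64.07%.

64.07%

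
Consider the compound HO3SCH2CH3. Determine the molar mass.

Atom tally by fragment:
  HO3SCH2 → C:1 H:3 S:1 O:3
  CH3 → C:1 H:3
Element totals:
  C: 2
  H: 6
  O: 3
  S: 1
Molecular formula: C2H6O3S.
  M = 2(12.011) + 6(1.008) + 3(15.999) + 32.06
    = 24.022 + 6.048 + 47.997 + 32.060 = 110.127

110.13 g/mol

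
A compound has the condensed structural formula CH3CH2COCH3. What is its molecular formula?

Atom tally by fragment:
  CH3 → C:1 H:3
  CH2COCH3 → C:3 H:5 O:1
Element totals:
  C: 4
  H: 8
  O: 1

C4H8O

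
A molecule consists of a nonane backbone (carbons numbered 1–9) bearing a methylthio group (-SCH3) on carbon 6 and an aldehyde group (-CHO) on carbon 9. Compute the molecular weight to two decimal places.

Atom tally by fragment:
  CH3 → C:1 H:3
  CH2 → C:1 H:2
  CH2 → C:1 H:2
  CH2 → C:1 H:2
  CH2 → C:1 H:2
  CH(SCH3) → C:2 H:4 S:1
  CH2 → C:1 H:2
  CH2 → C:1 H:2
  CH2CHO → C:2 H:3 O:1
Element totals:
  C: 11
  H: 22
  O: 1
  S: 1
Molecular formula: C11H22OS.
  M = 11(12.011) + 22(1.008) + 15.999 + 32.06
    = 132.121 + 22.176 + 15.999 + 32.060 = 202.356

202.36 g/mol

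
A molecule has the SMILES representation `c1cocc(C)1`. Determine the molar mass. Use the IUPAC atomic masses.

Atom tally by fragment:
  furan ring core → C:4 H:4 O:1
  (− 1 ring H displaced by substituents)
  + CH3 → C:1 H:3
Element totals:
  C: 5
  H: 6
  O: 1
Molecular formula: C5H6O.
  M = 5(12.011) + 6(1.008) + 15.999
    = 60.055 + 6.048 + 15.999 = 82.102

82.10 g/mol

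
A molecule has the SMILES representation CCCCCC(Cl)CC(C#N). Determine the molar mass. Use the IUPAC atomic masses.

173.68 g/mol

Atom tally by fragment:
  CH3 → C:1 H:3
  CH2 → C:1 H:2
  CH2 → C:1 H:2
  CH2 → C:1 H:2
  CH2 → C:1 H:2
  CH(Cl) → C:1 H:1 Cl:1
  CH2 → C:1 H:2
  CH2CN → C:2 H:2 N:1
Element totals:
  C: 9
  H: 16
  Cl: 1
  N: 1
Molecular formula: C9H16ClN.
  M = 9(12.011) + 16(1.008) + 35.45 + 14.007
    = 108.099 + 16.128 + 35.450 + 14.007 = 173.684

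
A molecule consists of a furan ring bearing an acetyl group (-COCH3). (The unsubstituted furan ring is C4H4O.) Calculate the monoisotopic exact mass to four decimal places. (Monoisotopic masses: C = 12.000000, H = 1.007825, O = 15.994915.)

Atom tally by fragment:
  furan ring core → C:4 H:4 O:1
  (− 1 ring H displaced by substituents)
  + COCH3 → C:2 H:3 O:1
Element totals:
  C: 6
  H: 6
  O: 2
Molecular formula: C6H6O2.
  M = 6(12.0) + 6(1.007825) + 2(15.994915)
    = 72.000000 + 6.046950 + 31.989830 = 110.036780

110.0368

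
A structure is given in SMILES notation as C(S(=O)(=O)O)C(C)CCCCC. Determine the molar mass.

Atom tally by fragment:
  HO3SCH2 → C:1 H:3 S:1 O:3
  CH(CH3) → C:2 H:4
  CH2 → C:1 H:2
  CH2 → C:1 H:2
  CH2 → C:1 H:2
  CH2 → C:1 H:2
  CH3 → C:1 H:3
Element totals:
  C: 8
  H: 18
  O: 3
  S: 1
Molecular formula: C8H18O3S.
  M = 8(12.011) + 18(1.008) + 3(15.999) + 32.06
    = 96.088 + 18.144 + 47.997 + 32.060 = 194.289

194.29 g/mol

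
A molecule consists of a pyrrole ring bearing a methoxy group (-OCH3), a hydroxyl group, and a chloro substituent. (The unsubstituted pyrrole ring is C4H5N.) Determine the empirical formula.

C5H6ClNO2

Atom tally by fragment:
  pyrrole ring core → C:4 H:5 N:1
  (− 3 ring H displaced by substituents)
  + OCH3 → C:1 H:3 O:1
  + OH → O:1 H:1
  + Cl → Cl:1
Element totals:
  C: 5
  H: 6
  Cl: 1
  N: 1
  O: 2
Molecular formula: C5H6ClNO2.
gcd of subscripts (5, 1, 6, 1, 2) = 1, so the empirical formula equals the molecular formula.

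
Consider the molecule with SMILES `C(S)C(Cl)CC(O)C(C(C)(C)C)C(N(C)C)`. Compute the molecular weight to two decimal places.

267.86 g/mol

Atom tally by fragment:
  HSCH2 → C:1 H:3 S:1
  CH(Cl) → C:1 H:1 Cl:1
  CH2 → C:1 H:2
  CH(OH) → C:1 H:2 O:1
  CH(C(CH3)3) → C:5 H:10
  CH2N(CH3)2 → C:3 H:8 N:1
Element totals:
  C: 12
  H: 26
  Cl: 1
  N: 1
  O: 1
  S: 1
Molecular formula: C12H26ClNOS.
  M = 12(12.011) + 26(1.008) + 35.45 + 14.007 + 15.999 + 32.06
    = 144.132 + 26.208 + 35.450 + 14.007 + 15.999 + 32.060 = 267.856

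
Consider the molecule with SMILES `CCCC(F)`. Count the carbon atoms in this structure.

4

Atom tally by fragment:
  CH3 → C:1 H:3
  CH2 → C:1 H:2
  CH2 → C:1 H:2
  CH2F → C:1 H:2 F:1
Element totals:
  C: 4
  H: 9
  F: 1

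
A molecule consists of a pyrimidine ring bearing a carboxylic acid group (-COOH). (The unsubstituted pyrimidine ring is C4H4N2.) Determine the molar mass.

124.10 g/mol

Atom tally by fragment:
  pyrimidine ring core → C:4 H:4 N:2
  (− 1 ring H displaced by substituents)
  + COOH → C:1 H:1 O:2
Element totals:
  C: 5
  H: 4
  N: 2
  O: 2
Molecular formula: C5H4N2O2.
  M = 5(12.011) + 4(1.008) + 2(14.007) + 2(15.999)
    = 60.055 + 4.032 + 28.014 + 31.998 = 124.099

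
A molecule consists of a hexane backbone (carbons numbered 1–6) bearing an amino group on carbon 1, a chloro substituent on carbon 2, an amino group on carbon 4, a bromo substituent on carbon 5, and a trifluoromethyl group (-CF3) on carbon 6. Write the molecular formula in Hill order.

Atom tally by fragment:
  H2NCH2 → C:1 H:4 N:1
  CH(Cl) → C:1 H:1 Cl:1
  CH2 → C:1 H:2
  CH(NH2) → C:1 H:3 N:1
  CH(Br) → C:1 H:1 Br:1
  CH2CF3 → C:2 H:2 F:3
Element totals:
  C: 7
  H: 13
  Br: 1
  Cl: 1
  F: 3
  N: 2

C7H13BrClF3N2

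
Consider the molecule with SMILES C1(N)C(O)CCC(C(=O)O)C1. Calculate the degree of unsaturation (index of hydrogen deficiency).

Atom tally by fragment:
  cyclohexane ring core → C:6 H:12
  (− 3 ring H displaced by substituents)
  + NH2 → N:1 H:2
  + OH → O:1 H:1
  + COOH → C:1 H:1 O:2
Element totals:
  C: 7
  H: 13
  N: 1
  O: 3
Molecular formula: C7H13NO3.
DoU = (2C + 2 + N − H − X) / 2 = (2·7 + 2 + 1 − 13 − 0) / 2 = 2.

2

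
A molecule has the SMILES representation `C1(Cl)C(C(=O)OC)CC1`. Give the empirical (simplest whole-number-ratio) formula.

Atom tally by fragment:
  cyclobutane ring core → C:4 H:8
  (− 2 ring H displaced by substituents)
  + Cl → Cl:1
  + COOCH3 → C:2 H:3 O:2
Element totals:
  C: 6
  H: 9
  Cl: 1
  O: 2
Molecular formula: C6H9ClO2.
gcd of subscripts (6, 1, 9, 2) = 1, so the empirical formula equals the molecular formula.

C6H9ClO2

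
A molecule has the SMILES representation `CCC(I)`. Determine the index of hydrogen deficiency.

0

Atom tally by fragment:
  CH3 → C:1 H:3
  CH2 → C:1 H:2
  CH2I → C:1 H:2 I:1
Element totals:
  C: 3
  H: 7
  I: 1
Molecular formula: C3H7I.
DoU = (2C + 2 + N − H − X) / 2 = (2·3 + 2 + 0 − 7 − 1) / 2 = 0.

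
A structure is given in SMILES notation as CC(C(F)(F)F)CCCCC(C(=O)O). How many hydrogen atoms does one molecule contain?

15

Atom tally by fragment:
  CH3 → C:1 H:3
  CH(CF3) → C:2 H:1 F:3
  CH2 → C:1 H:2
  CH2 → C:1 H:2
  CH2 → C:1 H:2
  CH2 → C:1 H:2
  CH2COOH → C:2 H:3 O:2
Element totals:
  C: 9
  H: 15
  F: 3
  O: 2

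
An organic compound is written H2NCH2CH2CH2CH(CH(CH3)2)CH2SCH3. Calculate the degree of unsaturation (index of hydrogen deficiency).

0

Atom tally by fragment:
  H2NCH2 → C:1 H:4 N:1
  CH2 → C:1 H:2
  CH2 → C:1 H:2
  CH(CH(CH3)2) → C:4 H:8
  CH2SCH3 → C:2 H:5 S:1
Element totals:
  C: 9
  H: 21
  N: 1
  S: 1
Molecular formula: C9H21NS.
DoU = (2C + 2 + N − H − X) / 2 = (2·9 + 2 + 1 − 21 − 0) / 2 = 0.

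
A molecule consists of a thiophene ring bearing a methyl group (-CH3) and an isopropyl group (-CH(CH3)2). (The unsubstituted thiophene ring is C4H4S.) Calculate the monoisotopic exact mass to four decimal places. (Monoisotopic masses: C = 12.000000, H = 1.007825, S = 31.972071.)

140.0660

Atom tally by fragment:
  thiophene ring core → C:4 H:4 S:1
  (− 2 ring H displaced by substituents)
  + CH3 → C:1 H:3
  + CH(CH3)2 → C:3 H:7
Element totals:
  C: 8
  H: 12
  S: 1
Molecular formula: C8H12S.
  M = 8(12.0) + 12(1.007825) + 31.972071
    = 96.000000 + 12.093900 + 31.972071 = 140.065971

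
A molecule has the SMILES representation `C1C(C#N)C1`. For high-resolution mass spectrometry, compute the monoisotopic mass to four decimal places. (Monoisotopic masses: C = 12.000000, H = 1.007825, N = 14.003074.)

67.0422

Atom tally by fragment:
  cyclopropane ring core → C:3 H:6
  (− 1 ring H displaced by substituents)
  + CN → C:1 N:1
Element totals:
  C: 4
  H: 5
  N: 1
Molecular formula: C4H5N.
  M = 4(12.0) + 5(1.007825) + 14.003074
    = 48.000000 + 5.039125 + 14.003074 = 67.042199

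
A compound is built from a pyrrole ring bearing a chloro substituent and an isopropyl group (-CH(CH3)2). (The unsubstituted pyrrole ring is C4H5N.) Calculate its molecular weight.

Atom tally by fragment:
  pyrrole ring core → C:4 H:5 N:1
  (− 2 ring H displaced by substituents)
  + Cl → Cl:1
  + CH(CH3)2 → C:3 H:7
Element totals:
  C: 7
  H: 10
  Cl: 1
  N: 1
Molecular formula: C7H10ClN.
  M = 7(12.011) + 10(1.008) + 35.45 + 14.007
    = 84.077 + 10.080 + 35.450 + 14.007 = 143.614

143.61 g/mol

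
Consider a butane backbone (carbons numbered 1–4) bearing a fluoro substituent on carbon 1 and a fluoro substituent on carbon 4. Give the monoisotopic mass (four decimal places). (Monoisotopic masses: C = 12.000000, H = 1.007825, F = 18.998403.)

94.0594

Atom tally by fragment:
  FCH2 → C:1 H:2 F:1
  CH2 → C:1 H:2
  CH2 → C:1 H:2
  CH2F → C:1 H:2 F:1
Element totals:
  C: 4
  H: 8
  F: 2
Molecular formula: C4H8F2.
  M = 4(12.0) + 8(1.007825) + 2(18.998403)
    = 48.000000 + 8.062600 + 37.996806 = 94.059406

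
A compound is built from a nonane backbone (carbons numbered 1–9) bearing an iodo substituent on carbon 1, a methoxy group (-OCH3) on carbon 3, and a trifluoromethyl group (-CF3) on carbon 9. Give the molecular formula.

C11H20F3IO

Atom tally by fragment:
  ICH2 → C:1 H:2 I:1
  CH2 → C:1 H:2
  CH(OCH3) → C:2 H:4 O:1
  CH2 → C:1 H:2
  CH2 → C:1 H:2
  CH2 → C:1 H:2
  CH2 → C:1 H:2
  CH2 → C:1 H:2
  CH2CF3 → C:2 H:2 F:3
Element totals:
  C: 11
  H: 20
  F: 3
  I: 1
  O: 1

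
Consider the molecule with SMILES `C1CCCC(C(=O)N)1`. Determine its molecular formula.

Atom tally by fragment:
  cyclopentane ring core → C:5 H:10
  (− 1 ring H displaced by substituents)
  + CONH2 → C:1 H:2 O:1 N:1
Element totals:
  C: 6
  H: 11
  N: 1
  O: 1

C6H11NO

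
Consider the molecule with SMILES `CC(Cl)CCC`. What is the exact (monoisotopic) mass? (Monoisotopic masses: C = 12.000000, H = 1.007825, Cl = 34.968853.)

106.0549

Atom tally by fragment:
  CH3 → C:1 H:3
  CH(Cl) → C:1 H:1 Cl:1
  CH2 → C:1 H:2
  CH2 → C:1 H:2
  CH3 → C:1 H:3
Element totals:
  C: 5
  H: 11
  Cl: 1
Molecular formula: C5H11Cl.
  M = 5(12.0) + 11(1.007825) + 34.968853
    = 60.000000 + 11.086075 + 34.968853 = 106.054928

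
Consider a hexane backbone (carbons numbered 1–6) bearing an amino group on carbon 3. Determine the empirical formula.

Atom tally by fragment:
  CH3 → C:1 H:3
  CH2 → C:1 H:2
  CH(NH2) → C:1 H:3 N:1
  CH2 → C:1 H:2
  CH2 → C:1 H:2
  CH3 → C:1 H:3
Element totals:
  C: 6
  H: 15
  N: 1
Molecular formula: C6H15N.
gcd of subscripts (6, 15, 1) = 1, so the empirical formula equals the molecular formula.

C6H15N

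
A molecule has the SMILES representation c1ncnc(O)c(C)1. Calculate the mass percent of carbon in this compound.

Atom tally by fragment:
  pyrimidine ring core → C:4 H:4 N:2
  (− 2 ring H displaced by substituents)
  + OH → O:1 H:1
  + CH3 → C:1 H:3
Element totals:
  C: 5
  H: 6
  N: 2
  O: 1
Molecular formula: C5H6N2O.
Molar mass = 110.116 g/mol.
Mass from C: 5 × 12.011 = 60.055 g/mol.
%C = 60.055 / 110.116 × 100 = 54.54%.

54.54%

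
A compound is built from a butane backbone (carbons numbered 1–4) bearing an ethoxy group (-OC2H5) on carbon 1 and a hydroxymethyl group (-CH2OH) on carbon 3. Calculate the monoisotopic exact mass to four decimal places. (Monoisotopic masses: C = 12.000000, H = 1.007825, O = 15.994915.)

Atom tally by fragment:
  C2H5OCH2 → C:3 H:7 O:1
  CH2 → C:1 H:2
  CH(CH2OH) → C:2 H:4 O:1
  CH3 → C:1 H:3
Element totals:
  C: 7
  H: 16
  O: 2
Molecular formula: C7H16O2.
  M = 7(12.0) + 16(1.007825) + 2(15.994915)
    = 84.000000 + 16.125200 + 31.989830 = 132.115030

132.1150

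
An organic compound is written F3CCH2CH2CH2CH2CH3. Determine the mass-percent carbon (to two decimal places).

Atom tally by fragment:
  F3CCH2 → C:2 H:2 F:3
  CH2 → C:1 H:2
  CH2 → C:1 H:2
  CH2 → C:1 H:2
  CH3 → C:1 H:3
Element totals:
  C: 6
  H: 11
  F: 3
Molecular formula: C6H11F3.
Molar mass = 140.148 g/mol.
Mass from C: 6 × 12.011 = 72.066 g/mol.
%C = 72.066 / 140.148 × 100 = 51.42%.

51.42%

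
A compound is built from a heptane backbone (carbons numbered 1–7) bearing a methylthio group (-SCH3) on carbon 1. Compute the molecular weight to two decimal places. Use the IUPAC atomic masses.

146.29 g/mol

Atom tally by fragment:
  CH3SCH2 → C:2 H:5 S:1
  CH2 → C:1 H:2
  CH2 → C:1 H:2
  CH2 → C:1 H:2
  CH2 → C:1 H:2
  CH2 → C:1 H:2
  CH3 → C:1 H:3
Element totals:
  C: 8
  H: 18
  S: 1
Molecular formula: C8H18S.
  M = 8(12.011) + 18(1.008) + 32.06
    = 96.088 + 18.144 + 32.060 = 146.292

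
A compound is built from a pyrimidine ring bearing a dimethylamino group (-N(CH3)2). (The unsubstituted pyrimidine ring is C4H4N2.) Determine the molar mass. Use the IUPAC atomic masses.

Atom tally by fragment:
  pyrimidine ring core → C:4 H:4 N:2
  (− 1 ring H displaced by substituents)
  + N(CH3)2 → N:1 C:2 H:6
Element totals:
  C: 6
  H: 9
  N: 3
Molecular formula: C6H9N3.
  M = 6(12.011) + 9(1.008) + 3(14.007)
    = 72.066 + 9.072 + 42.021 = 123.159

123.16 g/mol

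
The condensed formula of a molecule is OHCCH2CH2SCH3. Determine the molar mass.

104.17 g/mol

Atom tally by fragment:
  OHCCH2 → C:2 H:3 O:1
  CH2SCH3 → C:2 H:5 S:1
Element totals:
  C: 4
  H: 8
  O: 1
  S: 1
Molecular formula: C4H8OS.
  M = 4(12.011) + 8(1.008) + 15.999 + 32.06
    = 48.044 + 8.064 + 15.999 + 32.060 = 104.167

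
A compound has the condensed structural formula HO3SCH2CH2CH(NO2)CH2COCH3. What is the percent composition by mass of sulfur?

Atom tally by fragment:
  HO3SCH2 → C:1 H:3 S:1 O:3
  CH2 → C:1 H:2
  CH(NO2) → C:1 H:1 N:1 O:2
  CH2COCH3 → C:3 H:5 O:1
Element totals:
  C: 6
  H: 11
  N: 1
  O: 6
  S: 1
Molecular formula: C6H11NO6S.
Molar mass = 225.215 g/mol.
Mass from S: 1 × 32.06 = 32.060 g/mol.
%S = 32.060 / 225.215 × 100 = 14.24%.

14.24%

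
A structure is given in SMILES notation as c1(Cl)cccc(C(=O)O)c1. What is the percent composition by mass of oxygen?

Atom tally by fragment:
  benzene ring core → C:6 H:6
  (− 2 ring H displaced by substituents)
  + Cl → Cl:1
  + COOH → C:1 H:1 O:2
Element totals:
  C: 7
  H: 5
  Cl: 1
  O: 2
Molecular formula: C7H5ClO2.
Molar mass = 156.565 g/mol.
Mass from O: 2 × 15.999 = 31.998 g/mol.
%O = 31.998 / 156.565 × 100 = 20.44%.

20.44%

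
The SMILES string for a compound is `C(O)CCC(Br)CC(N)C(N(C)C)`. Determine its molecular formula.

C9H21BrN2O

Atom tally by fragment:
  HOCH2 → C:1 H:3 O:1
  CH2 → C:1 H:2
  CH2 → C:1 H:2
  CH(Br) → C:1 H:1 Br:1
  CH2 → C:1 H:2
  CH(NH2) → C:1 H:3 N:1
  CH2N(CH3)2 → C:3 H:8 N:1
Element totals:
  C: 9
  H: 21
  Br: 1
  N: 2
  O: 1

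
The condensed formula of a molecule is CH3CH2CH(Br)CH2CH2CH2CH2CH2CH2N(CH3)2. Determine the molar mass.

Atom tally by fragment:
  CH3 → C:1 H:3
  CH2 → C:1 H:2
  CH(Br) → C:1 H:1 Br:1
  CH2 → C:1 H:2
  CH2 → C:1 H:2
  CH2 → C:1 H:2
  CH2 → C:1 H:2
  CH2 → C:1 H:2
  CH2N(CH3)2 → C:3 H:8 N:1
Element totals:
  C: 11
  H: 24
  Br: 1
  N: 1
Molecular formula: C11H24BrN.
  M = 11(12.011) + 24(1.008) + 79.904 + 14.007
    = 132.121 + 24.192 + 79.904 + 14.007 = 250.224

250.22 g/mol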